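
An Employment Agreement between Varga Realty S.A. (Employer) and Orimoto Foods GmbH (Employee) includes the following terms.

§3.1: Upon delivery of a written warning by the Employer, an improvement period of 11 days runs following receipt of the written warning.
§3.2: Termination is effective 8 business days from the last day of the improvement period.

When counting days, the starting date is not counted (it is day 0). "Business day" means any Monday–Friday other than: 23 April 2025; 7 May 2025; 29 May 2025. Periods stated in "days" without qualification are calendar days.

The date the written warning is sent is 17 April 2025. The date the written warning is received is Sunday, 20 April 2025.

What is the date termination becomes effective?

14 May 2025

The last day of the improvement period: 20 April 2025 + 11 days = 1 May 2025.
The date termination becomes effective: 8 business days after Thursday, 1 May 2025, skipping weekends and the listed holiday on May 7 — May 2, May 5, May 6, May 8, May 9, May 12, May 13, May 14 — lands on Wednesday, 14 May 2025.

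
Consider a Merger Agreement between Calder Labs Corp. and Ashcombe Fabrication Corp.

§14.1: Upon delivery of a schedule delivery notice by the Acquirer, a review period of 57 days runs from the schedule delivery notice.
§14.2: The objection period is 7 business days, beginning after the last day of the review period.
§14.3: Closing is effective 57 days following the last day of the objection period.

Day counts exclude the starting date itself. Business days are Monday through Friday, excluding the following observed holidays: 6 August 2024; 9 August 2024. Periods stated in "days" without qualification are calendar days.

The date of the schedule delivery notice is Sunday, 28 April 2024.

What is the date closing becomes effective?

The last day of the review period: 28 April 2024 + 57 days = 24 June 2024.
From Monday, 24 June 2024, 7 business days (Jun 25, Jun 26, Jun 27, Jun 28, Jul 1, Jul 2, Jul 3, skipping weekends) brings us to Wednesday, 3 July 2024, which is the last day of the objection period.
The date closing becomes effective: 3 July 2024 + 57 days = 29 August 2024.

29 August 2024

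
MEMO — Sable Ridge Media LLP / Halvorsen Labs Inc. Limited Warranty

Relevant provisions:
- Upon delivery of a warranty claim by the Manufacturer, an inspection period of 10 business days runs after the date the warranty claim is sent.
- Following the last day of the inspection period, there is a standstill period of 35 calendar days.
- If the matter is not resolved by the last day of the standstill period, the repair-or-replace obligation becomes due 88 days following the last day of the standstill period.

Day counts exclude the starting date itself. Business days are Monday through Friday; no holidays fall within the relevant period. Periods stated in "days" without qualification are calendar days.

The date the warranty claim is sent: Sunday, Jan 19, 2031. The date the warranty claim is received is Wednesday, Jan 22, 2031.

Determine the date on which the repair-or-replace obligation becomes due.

Jun 3, 2031

The last day of the inspection period: 10 business days after Sunday, Jan 19, 2031, skipping weekends — Jan 20, Jan 21, Jan 22, Jan 23, Jan 24, Jan 27, Jan 28, Jan 29, Jan 30, Jan 31 — lands on Friday, Jan 31, 2031.
The last day of the standstill period: 35 calendar days after Jan 31, 2031 is Mar 7, 2031.
Adding 88 calendar days to Mar 7, 2031 gives Jun 3, 2031, which is the date on which the repair-or-replace obligation becomes due.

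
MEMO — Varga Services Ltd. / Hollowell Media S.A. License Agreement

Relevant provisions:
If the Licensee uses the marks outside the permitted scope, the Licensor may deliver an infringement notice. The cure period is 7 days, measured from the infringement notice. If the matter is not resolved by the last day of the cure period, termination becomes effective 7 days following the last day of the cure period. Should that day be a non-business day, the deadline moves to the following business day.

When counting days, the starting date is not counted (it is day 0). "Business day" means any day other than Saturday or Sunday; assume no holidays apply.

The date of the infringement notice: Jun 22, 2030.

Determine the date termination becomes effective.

The last day of the cure period: Jun 22, 2030 + 7 days = Jun 29, 2030.
The date termination becomes effective: Jun 29, 2030 + 7 days = Jul 6, 2030. That falls on a Saturday, so it rolls to the next business day, Monday, Jul 8, 2030.

Jul 8, 2030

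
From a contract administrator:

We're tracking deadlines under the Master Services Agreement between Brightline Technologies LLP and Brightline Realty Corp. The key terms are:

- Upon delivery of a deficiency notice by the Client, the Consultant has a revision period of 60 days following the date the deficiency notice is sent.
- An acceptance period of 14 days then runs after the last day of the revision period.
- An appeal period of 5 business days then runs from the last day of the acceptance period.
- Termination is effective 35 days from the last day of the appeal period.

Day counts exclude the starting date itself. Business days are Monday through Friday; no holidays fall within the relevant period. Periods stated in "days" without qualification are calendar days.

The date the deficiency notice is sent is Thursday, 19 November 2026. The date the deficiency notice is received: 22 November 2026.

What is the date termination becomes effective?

15 March 2027

The last day of the revision period: 60 calendar days after 19 November 2026 is 18 January 2027.
Adding 14 calendar days to 18 January 2027 gives 1 February 2027, which is the last day of the acceptance period.
The last day of the appeal period: 5 business days after Monday, 1 February 2027, skipping weekends — Feb 2, Feb 3, Feb 4, Feb 5, Feb 8 — lands on Monday, 8 February 2027.
The date termination becomes effective: 8 February 2027 + 35 days = 15 March 2027.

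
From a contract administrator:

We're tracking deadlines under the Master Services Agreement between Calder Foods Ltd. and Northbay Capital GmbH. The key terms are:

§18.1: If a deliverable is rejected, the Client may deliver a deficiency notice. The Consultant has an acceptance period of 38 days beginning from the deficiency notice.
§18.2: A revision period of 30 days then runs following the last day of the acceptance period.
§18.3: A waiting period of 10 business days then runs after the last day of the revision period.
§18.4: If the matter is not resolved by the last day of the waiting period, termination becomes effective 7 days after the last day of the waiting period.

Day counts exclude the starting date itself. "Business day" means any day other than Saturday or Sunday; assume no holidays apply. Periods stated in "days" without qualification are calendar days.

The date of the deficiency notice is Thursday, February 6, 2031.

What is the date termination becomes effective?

Adding 38 calendar days to February 6, 2031 gives March 16, 2031, which is the last day of the acceptance period.
The last day of the revision period: March 16, 2031 + 30 days = April 15, 2031.
The last day of the waiting period: 10 business days after Tuesday, April 15, 2031, skipping weekends — Apr 16, Apr 17, Apr 18, Apr 21, Apr 22, Apr 23, Apr 24, Apr 25, Apr 28, Apr 29 — lands on Tuesday, April 29, 2031.
The date termination becomes effective: 7 calendar days after April 29, 2031 is May 6, 2031.

May 6, 2031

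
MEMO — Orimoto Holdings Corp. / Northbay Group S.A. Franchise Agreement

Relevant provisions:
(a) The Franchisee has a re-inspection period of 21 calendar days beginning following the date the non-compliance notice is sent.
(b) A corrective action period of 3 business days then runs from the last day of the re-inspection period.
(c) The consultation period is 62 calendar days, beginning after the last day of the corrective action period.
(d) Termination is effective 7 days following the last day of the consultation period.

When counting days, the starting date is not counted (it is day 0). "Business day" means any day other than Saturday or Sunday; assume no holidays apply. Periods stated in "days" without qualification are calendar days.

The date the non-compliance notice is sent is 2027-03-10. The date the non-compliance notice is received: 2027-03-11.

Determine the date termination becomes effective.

The last day of the re-inspection period: 21 calendar days after 2027-03-10 is 2027-03-31.
The last day of the corrective action period: 3 business days after Wednesday, 2027-03-31, skipping weekends — Apr 1, Apr 2, Apr 5 — lands on Monday, 2027-04-05.
The last day of the consultation period: 62 calendar days after 2027-04-05 is 2027-06-06.
The date termination becomes effective: 7 calendar days after 2027-06-06 is 2027-06-13.

2027-06-13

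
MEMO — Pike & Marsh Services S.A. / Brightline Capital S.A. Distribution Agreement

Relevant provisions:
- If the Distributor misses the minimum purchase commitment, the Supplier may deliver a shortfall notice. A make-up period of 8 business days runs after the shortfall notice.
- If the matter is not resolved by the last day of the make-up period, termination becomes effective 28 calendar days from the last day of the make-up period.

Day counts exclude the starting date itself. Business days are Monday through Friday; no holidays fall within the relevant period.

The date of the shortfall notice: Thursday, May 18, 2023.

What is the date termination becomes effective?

Jun 27, 2023

The last day of the make-up period: counting 8 business days from Thursday, May 18, 2023 (May 19, May 22, May 23, May 24, May 25, May 26, May 29, May 30, skipping weekends) reaches Tuesday, May 30, 2023.
Adding 28 calendar days to May 30, 2023 gives Jun 27, 2023, which is the date termination becomes effective.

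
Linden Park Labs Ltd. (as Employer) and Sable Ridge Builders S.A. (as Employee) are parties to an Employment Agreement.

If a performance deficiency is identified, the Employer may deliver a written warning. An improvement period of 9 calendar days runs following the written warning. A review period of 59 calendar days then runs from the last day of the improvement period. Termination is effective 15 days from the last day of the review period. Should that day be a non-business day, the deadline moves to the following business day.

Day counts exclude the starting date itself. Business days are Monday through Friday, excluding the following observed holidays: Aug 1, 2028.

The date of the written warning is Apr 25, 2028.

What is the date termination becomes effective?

Jul 17, 2028

The last day of the improvement period: Apr 25, 2028 + 9 days = May 4, 2028.
The last day of the review period: May 4, 2028 + 59 days = Jul 2, 2028.
Adding 15 calendar days to Jul 2, 2028 gives Jul 17, 2028, which is the date termination becomes effective. Jul 17, 2028 is a Monday and is not a listed holiday, so no roll-forward applies.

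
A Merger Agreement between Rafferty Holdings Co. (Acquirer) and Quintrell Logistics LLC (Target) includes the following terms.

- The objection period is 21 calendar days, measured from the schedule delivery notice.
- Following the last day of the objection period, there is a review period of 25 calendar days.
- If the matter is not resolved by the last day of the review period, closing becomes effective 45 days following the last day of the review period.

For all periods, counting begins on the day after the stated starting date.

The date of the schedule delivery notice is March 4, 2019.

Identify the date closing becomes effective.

The last day of the objection period: 21 calendar days after March 4, 2019 is March 25, 2019.
Adding 25 calendar days to March 25, 2019 gives April 19, 2019, which is the last day of the review period.
The date closing becomes effective: 45 calendar days after April 19, 2019 is June 3, 2019.

June 3, 2019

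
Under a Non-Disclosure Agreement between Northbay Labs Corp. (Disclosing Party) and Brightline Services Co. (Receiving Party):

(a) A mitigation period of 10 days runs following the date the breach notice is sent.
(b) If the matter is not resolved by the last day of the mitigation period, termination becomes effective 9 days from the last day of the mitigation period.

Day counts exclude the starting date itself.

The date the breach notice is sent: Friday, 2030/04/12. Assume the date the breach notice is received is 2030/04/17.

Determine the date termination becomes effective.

The last day of the mitigation period: 10 calendar days after 2030/04/12 is 2030/04/22.
The date termination becomes effective: 9 calendar days after 2030/04/22 is 2030/05/01.

2030/05/01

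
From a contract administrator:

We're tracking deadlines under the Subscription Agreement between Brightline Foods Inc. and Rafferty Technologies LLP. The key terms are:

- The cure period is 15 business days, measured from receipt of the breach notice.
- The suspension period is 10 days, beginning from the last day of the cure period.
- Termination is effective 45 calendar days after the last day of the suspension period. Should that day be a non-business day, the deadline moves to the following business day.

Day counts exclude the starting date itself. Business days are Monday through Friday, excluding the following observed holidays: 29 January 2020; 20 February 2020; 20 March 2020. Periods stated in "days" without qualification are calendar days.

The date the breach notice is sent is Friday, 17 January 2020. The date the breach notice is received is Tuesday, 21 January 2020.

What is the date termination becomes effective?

From Tuesday, 21 January 2020, 15 business days (Jan 22, Jan 23, Jan 24, Jan 27, …, Feb 10, Feb 11, Feb 12, skipping weekends and the listed holiday on Jan 29) brings us to Wednesday, 12 February 2020, which is the last day of the cure period.
The last day of the suspension period: 12 February 2020 + 10 days = 22 February 2020.
The date termination becomes effective: 22 February 2020 + 45 days = 7 April 2020. 7 April 2020 is a Tuesday and is not a listed holiday, so no roll-forward applies.

7 April 2020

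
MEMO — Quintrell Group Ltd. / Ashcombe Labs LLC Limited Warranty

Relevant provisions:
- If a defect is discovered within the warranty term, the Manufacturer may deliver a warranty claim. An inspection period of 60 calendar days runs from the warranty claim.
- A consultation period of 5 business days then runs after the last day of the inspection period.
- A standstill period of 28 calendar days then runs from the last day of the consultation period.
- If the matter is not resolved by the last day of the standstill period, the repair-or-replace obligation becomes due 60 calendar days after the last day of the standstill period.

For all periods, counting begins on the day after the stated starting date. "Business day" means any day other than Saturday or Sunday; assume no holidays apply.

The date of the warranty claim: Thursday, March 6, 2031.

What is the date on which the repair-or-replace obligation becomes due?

The last day of the inspection period: March 6, 2031 + 60 days = May 5, 2031.
The last day of the consultation period: counting 5 business days from Monday, May 5, 2031 (May 6, May 7, May 8, May 9, May 12, skipping weekends) reaches Monday, May 12, 2031.
The last day of the standstill period: 28 calendar days after May 12, 2031 is June 9, 2031.
The date on which the repair-or-replace obligation becomes due: 60 calendar days after June 9, 2031 is August 8, 2031.

August 8, 2031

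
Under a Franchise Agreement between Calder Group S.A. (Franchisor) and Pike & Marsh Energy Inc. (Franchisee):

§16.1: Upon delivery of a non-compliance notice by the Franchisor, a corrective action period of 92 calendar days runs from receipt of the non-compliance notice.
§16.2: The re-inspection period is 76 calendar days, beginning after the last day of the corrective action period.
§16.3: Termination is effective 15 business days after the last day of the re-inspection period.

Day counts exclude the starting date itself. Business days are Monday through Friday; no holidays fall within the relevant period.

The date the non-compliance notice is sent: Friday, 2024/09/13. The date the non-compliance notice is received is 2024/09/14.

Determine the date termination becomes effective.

2025/03/21

The last day of the corrective action period: 92 calendar days after 2024/09/14 is 2024/12/15.
Adding 76 calendar days to 2024/12/15 gives 2025/03/01, which is the last day of the re-inspection period.
From Saturday, 2025/03/01, 15 business days (Mar 3, Mar 4, Mar 5, Mar 6, …, Mar 19, Mar 20, Mar 21, skipping weekends) brings us to Friday, 2025/03/21, which is the date termination becomes effective.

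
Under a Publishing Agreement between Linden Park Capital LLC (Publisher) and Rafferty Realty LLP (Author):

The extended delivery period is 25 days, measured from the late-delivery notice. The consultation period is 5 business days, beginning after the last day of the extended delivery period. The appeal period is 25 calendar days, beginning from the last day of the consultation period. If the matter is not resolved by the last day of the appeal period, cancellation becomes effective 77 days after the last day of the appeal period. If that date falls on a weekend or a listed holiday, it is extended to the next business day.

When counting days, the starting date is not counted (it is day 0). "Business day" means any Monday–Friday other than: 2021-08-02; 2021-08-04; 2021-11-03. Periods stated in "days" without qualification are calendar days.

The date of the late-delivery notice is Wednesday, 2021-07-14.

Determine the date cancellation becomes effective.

Adding 25 calendar days to 2021-07-14 gives 2021-08-08, which is the last day of the extended delivery period.
The last day of the consultation period: 5 business days after Sunday, 2021-08-08, skipping weekends — Aug 9, Aug 10, Aug 11, Aug 12, Aug 13 — lands on Friday, 2021-08-13.
The last day of the appeal period: 25 calendar days after 2021-08-13 is 2021-09-07.
Adding 77 calendar days to 2021-09-07 gives 2021-11-23, which is the date cancellation becomes effective. 2021-11-23 is a Tuesday and is not a listed holiday, so no roll-forward applies.

2021-11-23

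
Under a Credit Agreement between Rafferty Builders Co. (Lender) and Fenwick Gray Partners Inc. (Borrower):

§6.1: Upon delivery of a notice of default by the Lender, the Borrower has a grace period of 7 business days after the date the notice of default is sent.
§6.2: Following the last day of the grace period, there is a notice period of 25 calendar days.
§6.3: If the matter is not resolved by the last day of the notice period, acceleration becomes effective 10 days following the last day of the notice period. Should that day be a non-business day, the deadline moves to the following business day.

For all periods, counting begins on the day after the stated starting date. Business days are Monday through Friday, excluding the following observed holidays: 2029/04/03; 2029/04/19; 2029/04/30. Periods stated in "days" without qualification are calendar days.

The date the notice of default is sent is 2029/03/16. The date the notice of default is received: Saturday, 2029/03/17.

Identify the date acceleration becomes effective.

The last day of the grace period: counting 7 business days from Friday, 2029/03/16 (Mar 19, Mar 20, Mar 21, Mar 22, Mar 23, Mar 26, Mar 27, skipping weekends) reaches Tuesday, 2029/03/27.
The last day of the notice period: 25 calendar days after 2029/03/27 is 2029/04/21.
The date acceleration becomes effective: 2029/04/21 + 10 days = 2029/05/01. 2029/05/01 is a Tuesday and is not a listed holiday, so no roll-forward applies.

2029/05/01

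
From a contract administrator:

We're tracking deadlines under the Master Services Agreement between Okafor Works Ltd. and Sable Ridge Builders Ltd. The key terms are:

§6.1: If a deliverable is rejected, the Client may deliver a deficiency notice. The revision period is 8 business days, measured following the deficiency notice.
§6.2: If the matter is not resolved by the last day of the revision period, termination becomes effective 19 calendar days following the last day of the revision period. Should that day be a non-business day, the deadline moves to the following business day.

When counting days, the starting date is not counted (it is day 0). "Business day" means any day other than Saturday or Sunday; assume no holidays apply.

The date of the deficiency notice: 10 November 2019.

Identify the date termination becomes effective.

9 December 2019

From Sunday, 10 November 2019, 8 business days (Nov 11, Nov 12, Nov 13, Nov 14, Nov 15, Nov 18, Nov 19, Nov 20, skipping weekends) brings us to Wednesday, 20 November 2019, which is the last day of the revision period.
The date termination becomes effective: 19 calendar days after 20 November 2019 is 9 December 2019. 9 December 2019 is a Monday, so no roll-forward applies.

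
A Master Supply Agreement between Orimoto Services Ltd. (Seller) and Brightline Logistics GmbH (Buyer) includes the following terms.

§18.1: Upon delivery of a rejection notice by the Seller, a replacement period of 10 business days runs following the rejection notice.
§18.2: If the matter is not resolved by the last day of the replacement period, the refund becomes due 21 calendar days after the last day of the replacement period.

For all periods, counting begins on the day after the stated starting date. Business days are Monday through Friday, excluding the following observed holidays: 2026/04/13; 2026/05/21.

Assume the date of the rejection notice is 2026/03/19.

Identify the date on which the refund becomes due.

From Thursday, 2026/03/19, 10 business days (Mar 20, Mar 23, Mar 24, Mar 25, Mar 26, Mar 27, Mar 30, Mar 31, Apr 1, Apr 2, skipping weekends) brings us to Thursday, 2026/04/02, which is the last day of the replacement period.
Adding 21 calendar days to 2026/04/02 gives 2026/04/23, which is the date on which the refund becomes due.

2026/04/23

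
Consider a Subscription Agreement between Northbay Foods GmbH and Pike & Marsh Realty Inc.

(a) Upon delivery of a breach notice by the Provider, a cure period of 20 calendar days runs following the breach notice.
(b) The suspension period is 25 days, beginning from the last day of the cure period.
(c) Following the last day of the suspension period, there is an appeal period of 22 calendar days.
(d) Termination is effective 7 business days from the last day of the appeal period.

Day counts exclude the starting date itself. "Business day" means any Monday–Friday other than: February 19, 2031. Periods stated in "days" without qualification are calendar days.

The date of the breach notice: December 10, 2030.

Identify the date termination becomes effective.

February 26, 2031

The last day of the cure period: 20 calendar days after December 10, 2030 is December 30, 2030.
Adding 25 calendar days to December 30, 2030 gives January 24, 2031, which is the last day of the suspension period.
The last day of the appeal period: 22 calendar days after January 24, 2031 is February 15, 2031.
The date termination becomes effective: 7 business days after Saturday, February 15, 2031, skipping weekends and the listed holiday on Feb 19 — Feb 17, Feb 18, Feb 20, Feb 21, Feb 24, Feb 25, Feb 26 — lands on Wednesday, February 26, 2031.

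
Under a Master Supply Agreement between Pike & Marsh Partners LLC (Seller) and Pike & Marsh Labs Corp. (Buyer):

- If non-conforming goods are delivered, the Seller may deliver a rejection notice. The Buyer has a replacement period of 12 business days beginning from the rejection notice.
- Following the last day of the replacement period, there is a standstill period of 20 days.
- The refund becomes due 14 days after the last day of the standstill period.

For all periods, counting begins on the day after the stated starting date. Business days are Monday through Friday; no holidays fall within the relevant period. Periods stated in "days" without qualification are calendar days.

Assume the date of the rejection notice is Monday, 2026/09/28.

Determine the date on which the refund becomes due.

The last day of the replacement period: counting 12 business days from Monday, 2026/09/28 (Sep 29, Sep 30, Oct 1, Oct 2, …, Oct 12, Oct 13, Oct 14, skipping weekends) reaches Wednesday, 2026/10/14.
Adding 20 calendar days to 2026/10/14 gives 2026/11/03, which is the last day of the standstill period.
The date on which the refund becomes due: 2026/11/03 + 14 days = 2026/11/17.

2026/11/17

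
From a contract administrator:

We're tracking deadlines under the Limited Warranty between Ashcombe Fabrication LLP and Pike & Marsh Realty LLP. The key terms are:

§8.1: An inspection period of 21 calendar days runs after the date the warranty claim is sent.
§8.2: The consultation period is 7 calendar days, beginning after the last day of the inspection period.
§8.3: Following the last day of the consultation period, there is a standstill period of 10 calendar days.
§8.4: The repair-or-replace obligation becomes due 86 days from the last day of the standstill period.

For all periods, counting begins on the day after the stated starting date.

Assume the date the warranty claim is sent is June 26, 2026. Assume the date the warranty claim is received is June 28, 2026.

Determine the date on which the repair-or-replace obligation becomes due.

October 28, 2026

The last day of the inspection period: 21 calendar days after June 26, 2026 is July 17, 2026.
Adding 7 calendar days to July 17, 2026 gives July 24, 2026, which is the last day of the consultation period.
Adding 10 calendar days to July 24, 2026 gives August 3, 2026, which is the last day of the standstill period.
The date on which the repair-or-replace obligation becomes due: 86 calendar days after August 3, 2026 is October 28, 2026.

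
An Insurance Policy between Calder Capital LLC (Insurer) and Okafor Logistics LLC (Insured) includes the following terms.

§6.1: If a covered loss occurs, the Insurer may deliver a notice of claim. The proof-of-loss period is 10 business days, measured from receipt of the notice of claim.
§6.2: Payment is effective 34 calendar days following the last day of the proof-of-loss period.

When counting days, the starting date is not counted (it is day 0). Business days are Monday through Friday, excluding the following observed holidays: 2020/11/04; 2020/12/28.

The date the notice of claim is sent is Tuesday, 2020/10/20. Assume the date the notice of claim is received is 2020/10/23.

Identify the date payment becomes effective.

From Friday, 2020/10/23, 10 business days (Oct 26, Oct 27, Oct 28, Oct 29, Oct 30, Nov 2, Nov 3, Nov 5, Nov 6, Nov 9, skipping weekends and the listed holiday on Nov 4) brings us to Monday, 2020/11/09, which is the last day of the proof-of-loss period.
The date payment becomes effective: 34 calendar days after 2020/11/09 is 2020/12/13.

2020/12/13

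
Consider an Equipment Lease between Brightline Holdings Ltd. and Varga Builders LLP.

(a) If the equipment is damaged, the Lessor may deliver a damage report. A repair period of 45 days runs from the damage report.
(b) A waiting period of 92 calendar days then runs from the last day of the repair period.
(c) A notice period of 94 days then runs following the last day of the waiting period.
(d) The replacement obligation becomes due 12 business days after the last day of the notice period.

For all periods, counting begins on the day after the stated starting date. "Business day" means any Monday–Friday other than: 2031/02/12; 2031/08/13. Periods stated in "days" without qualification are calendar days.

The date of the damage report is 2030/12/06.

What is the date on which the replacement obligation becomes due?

Adding 45 calendar days to 2030/12/06 gives 2031/01/20, which is the last day of the repair period.
Adding 92 calendar days to 2031/01/20 gives 2031/04/22, which is the last day of the waiting period.
The last day of the notice period: 94 calendar days after 2031/04/22 is 2031/07/25.
The date on which the replacement obligation becomes due: counting 12 business days from Friday, 2031/07/25 (Jul 28, Jul 29, Jul 30, Jul 31, …, Aug 8, Aug 11, Aug 12, skipping weekends) reaches Tuesday, 2031/08/12.

2031/08/12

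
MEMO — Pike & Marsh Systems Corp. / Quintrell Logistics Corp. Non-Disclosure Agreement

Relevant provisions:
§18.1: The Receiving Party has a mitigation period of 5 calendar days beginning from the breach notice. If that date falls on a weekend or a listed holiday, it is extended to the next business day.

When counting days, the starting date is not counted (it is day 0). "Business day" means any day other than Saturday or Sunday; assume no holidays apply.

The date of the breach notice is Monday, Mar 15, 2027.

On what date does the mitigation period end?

Mar 22, 2027

The last day of the mitigation period: Mar 15, 2027 + 5 days = Mar 20, 2027. That falls on a Saturday, so it rolls to the next business day, Monday, Mar 22, 2027.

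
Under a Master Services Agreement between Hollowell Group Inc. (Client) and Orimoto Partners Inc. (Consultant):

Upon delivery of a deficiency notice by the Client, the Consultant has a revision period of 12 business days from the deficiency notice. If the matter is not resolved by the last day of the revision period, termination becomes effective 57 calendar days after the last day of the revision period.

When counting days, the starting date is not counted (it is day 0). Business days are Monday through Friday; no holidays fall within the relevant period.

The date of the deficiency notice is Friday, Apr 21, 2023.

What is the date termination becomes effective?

From Friday, Apr 21, 2023, 12 business days (Apr 24, Apr 25, Apr 26, Apr 27, …, May 5, May 8, May 9, skipping weekends) brings us to Tuesday, May 9, 2023, which is the last day of the revision period.
The date termination becomes effective: May 9, 2023 + 57 days = Jul 5, 2023.

Jul 5, 2023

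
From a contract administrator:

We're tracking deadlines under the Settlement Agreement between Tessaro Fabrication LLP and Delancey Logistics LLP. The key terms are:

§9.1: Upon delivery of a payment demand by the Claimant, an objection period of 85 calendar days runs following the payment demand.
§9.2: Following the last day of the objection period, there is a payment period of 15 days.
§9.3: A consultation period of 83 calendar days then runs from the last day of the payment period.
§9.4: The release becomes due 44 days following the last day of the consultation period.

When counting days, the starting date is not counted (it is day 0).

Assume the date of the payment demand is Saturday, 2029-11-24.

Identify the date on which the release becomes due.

2030-07-09

The last day of the objection period: 85 calendar days after 2029-11-24 is 2030-02-17.
The last day of the payment period: 2030-02-17 + 15 days = 2030-03-04.
Adding 83 calendar days to 2030-03-04 gives 2030-05-26, which is the last day of the consultation period.
Adding 44 calendar days to 2030-05-26 gives 2030-07-09, which is the date on which the release becomes due.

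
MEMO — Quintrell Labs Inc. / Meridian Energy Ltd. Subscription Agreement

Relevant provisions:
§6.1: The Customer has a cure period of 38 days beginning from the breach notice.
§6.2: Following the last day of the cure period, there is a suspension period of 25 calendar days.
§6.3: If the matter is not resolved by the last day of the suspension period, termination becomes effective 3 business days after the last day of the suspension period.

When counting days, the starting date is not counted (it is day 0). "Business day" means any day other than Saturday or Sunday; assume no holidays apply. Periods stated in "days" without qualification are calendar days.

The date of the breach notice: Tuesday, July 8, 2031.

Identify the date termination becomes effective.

September 12, 2031

The last day of the cure period: 38 calendar days after July 8, 2031 is August 15, 2031.
Adding 25 calendar days to August 15, 2031 gives September 9, 2031, which is the last day of the suspension period.
The date termination becomes effective: counting 3 business days from Tuesday, September 9, 2031 (Sep 10, Sep 11, Sep 12, skipping weekends) reaches Friday, September 12, 2031.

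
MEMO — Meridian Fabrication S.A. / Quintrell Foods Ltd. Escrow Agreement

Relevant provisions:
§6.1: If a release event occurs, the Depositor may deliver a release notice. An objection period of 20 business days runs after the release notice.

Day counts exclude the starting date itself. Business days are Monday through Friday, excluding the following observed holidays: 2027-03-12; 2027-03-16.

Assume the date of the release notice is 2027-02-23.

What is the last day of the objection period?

2027-03-25

The last day of the objection period: 20 business days after Tuesday, 2027-02-23, skipping weekends and the listed holidays on Mar 12, Mar 16 — Feb 24, Feb 25, Feb 26, Mar 1, …, Mar 23, Mar 24, Mar 25 — lands on Thursday, 2027-03-25.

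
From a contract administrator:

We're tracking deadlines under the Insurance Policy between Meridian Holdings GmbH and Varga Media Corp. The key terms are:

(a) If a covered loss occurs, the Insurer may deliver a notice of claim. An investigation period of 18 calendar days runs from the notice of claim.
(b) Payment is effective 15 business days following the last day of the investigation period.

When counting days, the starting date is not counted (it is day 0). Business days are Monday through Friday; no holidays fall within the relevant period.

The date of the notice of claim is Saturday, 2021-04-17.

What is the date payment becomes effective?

Adding 18 calendar days to 2021-04-17 gives 2021-05-05, which is the last day of the investigation period.
From Wednesday, 2021-05-05, 15 business days (May 6, May 7, May 10, May 11, …, May 24, May 25, May 26, skipping weekends) brings us to Wednesday, 2021-05-26, which is the date payment becomes effective.

2021-05-26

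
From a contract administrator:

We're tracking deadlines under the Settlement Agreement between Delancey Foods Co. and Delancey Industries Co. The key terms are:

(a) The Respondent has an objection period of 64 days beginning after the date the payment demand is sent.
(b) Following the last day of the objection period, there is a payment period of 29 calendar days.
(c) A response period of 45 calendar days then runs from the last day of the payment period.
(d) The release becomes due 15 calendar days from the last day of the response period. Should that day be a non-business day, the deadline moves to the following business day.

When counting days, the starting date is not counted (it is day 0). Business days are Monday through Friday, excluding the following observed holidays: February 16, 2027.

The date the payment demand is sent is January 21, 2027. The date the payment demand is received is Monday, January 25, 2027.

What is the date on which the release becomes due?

June 23, 2027

The last day of the objection period: January 21, 2027 + 64 days = March 26, 2027.
Adding 29 calendar days to March 26, 2027 gives April 24, 2027, which is the last day of the payment period.
The last day of the response period: April 24, 2027 + 45 days = June 8, 2027.
The date on which the release becomes due: June 8, 2027 + 15 days = June 23, 2027. June 23, 2027 is a Wednesday and is not a listed holiday, so no roll-forward applies.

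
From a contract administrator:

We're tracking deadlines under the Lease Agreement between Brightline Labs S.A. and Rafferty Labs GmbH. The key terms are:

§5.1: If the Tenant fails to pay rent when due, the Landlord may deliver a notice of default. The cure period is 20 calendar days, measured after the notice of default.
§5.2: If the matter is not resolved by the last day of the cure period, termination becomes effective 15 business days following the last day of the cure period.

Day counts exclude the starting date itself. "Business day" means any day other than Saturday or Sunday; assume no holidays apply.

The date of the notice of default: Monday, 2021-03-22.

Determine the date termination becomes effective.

Adding 20 calendar days to 2021-03-22 gives 2021-04-11, which is the last day of the cure period.
The date termination becomes effective: counting 15 business days from Sunday, 2021-04-11 (Apr 12, Apr 13, Apr 14, Apr 15, …, Apr 28, Apr 29, Apr 30, skipping weekends) reaches Friday, 2021-04-30.

2021-04-30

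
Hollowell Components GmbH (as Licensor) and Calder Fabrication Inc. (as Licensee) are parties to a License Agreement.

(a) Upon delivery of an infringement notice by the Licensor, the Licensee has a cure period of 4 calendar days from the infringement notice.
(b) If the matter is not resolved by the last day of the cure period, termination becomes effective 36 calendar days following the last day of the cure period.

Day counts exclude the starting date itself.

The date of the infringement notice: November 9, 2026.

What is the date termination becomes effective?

Adding 4 calendar days to November 9, 2026 gives November 13, 2026, which is the last day of the cure period.
Adding 36 calendar days to November 13, 2026 gives December 19, 2026, which is the date termination becomes effective.

December 19, 2026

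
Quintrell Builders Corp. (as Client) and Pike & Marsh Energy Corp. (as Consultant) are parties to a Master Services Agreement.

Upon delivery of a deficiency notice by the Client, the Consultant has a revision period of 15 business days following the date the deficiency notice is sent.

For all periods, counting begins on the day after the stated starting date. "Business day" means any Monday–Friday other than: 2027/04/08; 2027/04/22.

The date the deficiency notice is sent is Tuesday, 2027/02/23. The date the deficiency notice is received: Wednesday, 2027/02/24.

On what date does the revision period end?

The last day of the revision period: 15 business days after Tuesday, 2027/02/23, skipping weekends — Feb 24, Feb 25, Feb 26, Mar 1, …, Mar 12, Mar 15, Mar 16 — lands on Tuesday, 2027/03/16.

2027/03/16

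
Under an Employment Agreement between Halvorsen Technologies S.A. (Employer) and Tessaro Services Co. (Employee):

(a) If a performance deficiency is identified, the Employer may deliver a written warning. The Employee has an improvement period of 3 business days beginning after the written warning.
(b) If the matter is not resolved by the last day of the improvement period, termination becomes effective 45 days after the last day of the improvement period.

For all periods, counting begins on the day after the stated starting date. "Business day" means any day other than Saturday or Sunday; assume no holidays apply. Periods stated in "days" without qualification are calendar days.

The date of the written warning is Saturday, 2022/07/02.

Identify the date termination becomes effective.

2022/08/20

The last day of the improvement period: 3 business days after Saturday, 2022/07/02, skipping weekends — Jul 4, Jul 5, Jul 6 — lands on Wednesday, 2022/07/06.
The date termination becomes effective: 2022/07/06 + 45 days = 2022/08/20.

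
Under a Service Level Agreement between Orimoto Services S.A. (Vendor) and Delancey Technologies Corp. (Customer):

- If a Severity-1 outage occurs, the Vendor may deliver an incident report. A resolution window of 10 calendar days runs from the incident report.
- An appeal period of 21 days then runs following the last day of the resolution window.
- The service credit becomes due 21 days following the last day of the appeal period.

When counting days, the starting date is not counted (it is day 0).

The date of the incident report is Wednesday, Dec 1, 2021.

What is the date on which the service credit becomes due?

Jan 22, 2022

Adding 10 calendar days to Dec 1, 2021 gives Dec 11, 2021, which is the last day of the resolution window.
Adding 21 calendar days to Dec 11, 2021 gives Jan 1, 2022, which is the last day of the appeal period.
The date on which the service credit becomes due: 21 calendar days after Jan 1, 2022 is Jan 22, 2022.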